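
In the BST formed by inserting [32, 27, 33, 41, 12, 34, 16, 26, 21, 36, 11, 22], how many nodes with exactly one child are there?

Tree built from: [32, 27, 33, 41, 12, 34, 16, 26, 21, 36, 11, 22]
Tree (level-order array): [32, 27, 33, 12, None, None, 41, 11, 16, 34, None, None, None, None, 26, None, 36, 21, None, None, None, None, 22]
Rule: These are nodes with exactly 1 non-null child.
Per-node child counts:
  node 32: 2 child(ren)
  node 27: 1 child(ren)
  node 12: 2 child(ren)
  node 11: 0 child(ren)
  node 16: 1 child(ren)
  node 26: 1 child(ren)
  node 21: 1 child(ren)
  node 22: 0 child(ren)
  node 33: 1 child(ren)
  node 41: 1 child(ren)
  node 34: 1 child(ren)
  node 36: 0 child(ren)
Matching nodes: [27, 16, 26, 21, 33, 41, 34]
Count of nodes with exactly one child: 7


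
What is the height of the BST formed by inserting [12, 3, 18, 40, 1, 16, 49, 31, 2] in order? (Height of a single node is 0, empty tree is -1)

Insertion order: [12, 3, 18, 40, 1, 16, 49, 31, 2]
Tree (level-order array): [12, 3, 18, 1, None, 16, 40, None, 2, None, None, 31, 49]
Compute height bottom-up (empty subtree = -1):
  height(2) = 1 + max(-1, -1) = 0
  height(1) = 1 + max(-1, 0) = 1
  height(3) = 1 + max(1, -1) = 2
  height(16) = 1 + max(-1, -1) = 0
  height(31) = 1 + max(-1, -1) = 0
  height(49) = 1 + max(-1, -1) = 0
  height(40) = 1 + max(0, 0) = 1
  height(18) = 1 + max(0, 1) = 2
  height(12) = 1 + max(2, 2) = 3
Height = 3


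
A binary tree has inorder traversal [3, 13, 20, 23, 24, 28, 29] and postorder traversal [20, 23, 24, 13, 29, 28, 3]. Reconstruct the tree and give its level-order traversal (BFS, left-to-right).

Inorder:   [3, 13, 20, 23, 24, 28, 29]
Postorder: [20, 23, 24, 13, 29, 28, 3]
Algorithm: postorder visits root last, so walk postorder right-to-left;
each value is the root of the current inorder slice — split it at that
value, recurse on the right subtree first, then the left.
Recursive splits:
  root=3; inorder splits into left=[], right=[13, 20, 23, 24, 28, 29]
  root=28; inorder splits into left=[13, 20, 23, 24], right=[29]
  root=29; inorder splits into left=[], right=[]
  root=13; inorder splits into left=[], right=[20, 23, 24]
  root=24; inorder splits into left=[20, 23], right=[]
  root=23; inorder splits into left=[20], right=[]
  root=20; inorder splits into left=[], right=[]
Reconstructed level-order: [3, 28, 13, 29, 24, 23, 20]


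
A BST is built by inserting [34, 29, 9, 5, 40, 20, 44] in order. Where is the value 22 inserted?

Starting tree (level order): [34, 29, 40, 9, None, None, 44, 5, 20]
Insertion path: 34 -> 29 -> 9 -> 20
Result: insert 22 as right child of 20
Final tree (level order): [34, 29, 40, 9, None, None, 44, 5, 20, None, None, None, None, None, 22]


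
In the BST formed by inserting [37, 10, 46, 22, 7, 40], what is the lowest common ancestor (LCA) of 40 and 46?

Tree insertion order: [37, 10, 46, 22, 7, 40]
Tree (level-order array): [37, 10, 46, 7, 22, 40]
In a BST, the LCA of p=40, q=46 is the first node v on the
root-to-leaf path with p <= v <= q (go left if both < v, right if both > v).
Walk from root:
  at 37: both 40 and 46 > 37, go right
  at 46: 40 <= 46 <= 46, this is the LCA
LCA = 46


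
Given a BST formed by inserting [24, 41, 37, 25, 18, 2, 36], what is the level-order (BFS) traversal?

Tree insertion order: [24, 41, 37, 25, 18, 2, 36]
Tree (level-order array): [24, 18, 41, 2, None, 37, None, None, None, 25, None, None, 36]
BFS from the root, enqueuing left then right child of each popped node:
  queue [24] -> pop 24, enqueue [18, 41], visited so far: [24]
  queue [18, 41] -> pop 18, enqueue [2], visited so far: [24, 18]
  queue [41, 2] -> pop 41, enqueue [37], visited so far: [24, 18, 41]
  queue [2, 37] -> pop 2, enqueue [none], visited so far: [24, 18, 41, 2]
  queue [37] -> pop 37, enqueue [25], visited so far: [24, 18, 41, 2, 37]
  queue [25] -> pop 25, enqueue [36], visited so far: [24, 18, 41, 2, 37, 25]
  queue [36] -> pop 36, enqueue [none], visited so far: [24, 18, 41, 2, 37, 25, 36]
Result: [24, 18, 41, 2, 37, 25, 36]


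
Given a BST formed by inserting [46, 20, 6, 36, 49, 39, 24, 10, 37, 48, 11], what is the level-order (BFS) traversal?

Tree insertion order: [46, 20, 6, 36, 49, 39, 24, 10, 37, 48, 11]
Tree (level-order array): [46, 20, 49, 6, 36, 48, None, None, 10, 24, 39, None, None, None, 11, None, None, 37]
BFS from the root, enqueuing left then right child of each popped node:
  queue [46] -> pop 46, enqueue [20, 49], visited so far: [46]
  queue [20, 49] -> pop 20, enqueue [6, 36], visited so far: [46, 20]
  queue [49, 6, 36] -> pop 49, enqueue [48], visited so far: [46, 20, 49]
  queue [6, 36, 48] -> pop 6, enqueue [10], visited so far: [46, 20, 49, 6]
  queue [36, 48, 10] -> pop 36, enqueue [24, 39], visited so far: [46, 20, 49, 6, 36]
  queue [48, 10, 24, 39] -> pop 48, enqueue [none], visited so far: [46, 20, 49, 6, 36, 48]
  queue [10, 24, 39] -> pop 10, enqueue [11], visited so far: [46, 20, 49, 6, 36, 48, 10]
  queue [24, 39, 11] -> pop 24, enqueue [none], visited so far: [46, 20, 49, 6, 36, 48, 10, 24]
  queue [39, 11] -> pop 39, enqueue [37], visited so far: [46, 20, 49, 6, 36, 48, 10, 24, 39]
  queue [11, 37] -> pop 11, enqueue [none], visited so far: [46, 20, 49, 6, 36, 48, 10, 24, 39, 11]
  queue [37] -> pop 37, enqueue [none], visited so far: [46, 20, 49, 6, 36, 48, 10, 24, 39, 11, 37]
Result: [46, 20, 49, 6, 36, 48, 10, 24, 39, 11, 37]


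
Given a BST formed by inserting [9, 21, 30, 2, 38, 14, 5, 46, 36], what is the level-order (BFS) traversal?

Tree insertion order: [9, 21, 30, 2, 38, 14, 5, 46, 36]
Tree (level-order array): [9, 2, 21, None, 5, 14, 30, None, None, None, None, None, 38, 36, 46]
BFS from the root, enqueuing left then right child of each popped node:
  queue [9] -> pop 9, enqueue [2, 21], visited so far: [9]
  queue [2, 21] -> pop 2, enqueue [5], visited so far: [9, 2]
  queue [21, 5] -> pop 21, enqueue [14, 30], visited so far: [9, 2, 21]
  queue [5, 14, 30] -> pop 5, enqueue [none], visited so far: [9, 2, 21, 5]
  queue [14, 30] -> pop 14, enqueue [none], visited so far: [9, 2, 21, 5, 14]
  queue [30] -> pop 30, enqueue [38], visited so far: [9, 2, 21, 5, 14, 30]
  queue [38] -> pop 38, enqueue [36, 46], visited so far: [9, 2, 21, 5, 14, 30, 38]
  queue [36, 46] -> pop 36, enqueue [none], visited so far: [9, 2, 21, 5, 14, 30, 38, 36]
  queue [46] -> pop 46, enqueue [none], visited so far: [9, 2, 21, 5, 14, 30, 38, 36, 46]
Result: [9, 2, 21, 5, 14, 30, 38, 36, 46]


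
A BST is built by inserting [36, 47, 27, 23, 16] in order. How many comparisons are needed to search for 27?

Search path for 27: 36 -> 27
Found: True
Comparisons: 2


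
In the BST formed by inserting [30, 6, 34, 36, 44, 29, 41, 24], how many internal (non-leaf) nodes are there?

Tree built from: [30, 6, 34, 36, 44, 29, 41, 24]
Tree (level-order array): [30, 6, 34, None, 29, None, 36, 24, None, None, 44, None, None, 41]
Rule: An internal node has at least one child.
Per-node child counts:
  node 30: 2 child(ren)
  node 6: 1 child(ren)
  node 29: 1 child(ren)
  node 24: 0 child(ren)
  node 34: 1 child(ren)
  node 36: 1 child(ren)
  node 44: 1 child(ren)
  node 41: 0 child(ren)
Matching nodes: [30, 6, 29, 34, 36, 44]
Count of internal (non-leaf) nodes: 6


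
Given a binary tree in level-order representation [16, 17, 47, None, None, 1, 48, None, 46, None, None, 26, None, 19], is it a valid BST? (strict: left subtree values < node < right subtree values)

Level-order array: [16, 17, 47, None, None, 1, 48, None, 46, None, None, 26, None, 19]
Validate using subtree bounds (lo, hi): at each node, require lo < value < hi,
then recurse left with hi=value and right with lo=value.
Preorder trace (stopping at first violation):
  at node 16 with bounds (-inf, +inf): OK
  at node 17 with bounds (-inf, 16): VIOLATION
Node 17 violates its bound: not (-inf < 17 < 16).
Result: Not a valid BST


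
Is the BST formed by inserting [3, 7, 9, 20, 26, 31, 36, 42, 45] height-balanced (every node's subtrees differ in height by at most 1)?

Tree (level-order array): [3, None, 7, None, 9, None, 20, None, 26, None, 31, None, 36, None, 42, None, 45]
Definition: a tree is height-balanced if, at every node, |h(left) - h(right)| <= 1 (empty subtree has height -1).
Bottom-up per-node check:
  node 45: h_left=-1, h_right=-1, diff=0 [OK], height=0
  node 42: h_left=-1, h_right=0, diff=1 [OK], height=1
  node 36: h_left=-1, h_right=1, diff=2 [FAIL (|-1-1|=2 > 1)], height=2
  node 31: h_left=-1, h_right=2, diff=3 [FAIL (|-1-2|=3 > 1)], height=3
  node 26: h_left=-1, h_right=3, diff=4 [FAIL (|-1-3|=4 > 1)], height=4
  node 20: h_left=-1, h_right=4, diff=5 [FAIL (|-1-4|=5 > 1)], height=5
  node 9: h_left=-1, h_right=5, diff=6 [FAIL (|-1-5|=6 > 1)], height=6
  node 7: h_left=-1, h_right=6, diff=7 [FAIL (|-1-6|=7 > 1)], height=7
  node 3: h_left=-1, h_right=7, diff=8 [FAIL (|-1-7|=8 > 1)], height=8
Node 36 violates the condition: |-1 - 1| = 2 > 1.
Result: Not balanced


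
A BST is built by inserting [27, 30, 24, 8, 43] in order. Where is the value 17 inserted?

Starting tree (level order): [27, 24, 30, 8, None, None, 43]
Insertion path: 27 -> 24 -> 8
Result: insert 17 as right child of 8
Final tree (level order): [27, 24, 30, 8, None, None, 43, None, 17]


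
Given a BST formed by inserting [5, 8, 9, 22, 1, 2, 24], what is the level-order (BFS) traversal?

Tree insertion order: [5, 8, 9, 22, 1, 2, 24]
Tree (level-order array): [5, 1, 8, None, 2, None, 9, None, None, None, 22, None, 24]
BFS from the root, enqueuing left then right child of each popped node:
  queue [5] -> pop 5, enqueue [1, 8], visited so far: [5]
  queue [1, 8] -> pop 1, enqueue [2], visited so far: [5, 1]
  queue [8, 2] -> pop 8, enqueue [9], visited so far: [5, 1, 8]
  queue [2, 9] -> pop 2, enqueue [none], visited so far: [5, 1, 8, 2]
  queue [9] -> pop 9, enqueue [22], visited so far: [5, 1, 8, 2, 9]
  queue [22] -> pop 22, enqueue [24], visited so far: [5, 1, 8, 2, 9, 22]
  queue [24] -> pop 24, enqueue [none], visited so far: [5, 1, 8, 2, 9, 22, 24]
Result: [5, 1, 8, 2, 9, 22, 24]


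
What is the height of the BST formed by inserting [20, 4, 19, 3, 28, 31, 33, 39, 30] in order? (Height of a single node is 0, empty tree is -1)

Insertion order: [20, 4, 19, 3, 28, 31, 33, 39, 30]
Tree (level-order array): [20, 4, 28, 3, 19, None, 31, None, None, None, None, 30, 33, None, None, None, 39]
Compute height bottom-up (empty subtree = -1):
  height(3) = 1 + max(-1, -1) = 0
  height(19) = 1 + max(-1, -1) = 0
  height(4) = 1 + max(0, 0) = 1
  height(30) = 1 + max(-1, -1) = 0
  height(39) = 1 + max(-1, -1) = 0
  height(33) = 1 + max(-1, 0) = 1
  height(31) = 1 + max(0, 1) = 2
  height(28) = 1 + max(-1, 2) = 3
  height(20) = 1 + max(1, 3) = 4
Height = 4


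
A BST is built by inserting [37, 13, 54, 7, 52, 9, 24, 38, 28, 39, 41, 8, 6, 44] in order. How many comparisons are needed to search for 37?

Search path for 37: 37
Found: True
Comparisons: 1


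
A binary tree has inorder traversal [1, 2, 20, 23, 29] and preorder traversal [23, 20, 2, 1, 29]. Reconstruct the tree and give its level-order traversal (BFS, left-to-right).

Inorder:  [1, 2, 20, 23, 29]
Preorder: [23, 20, 2, 1, 29]
Algorithm: preorder visits root first, so consume preorder in order;
for each root, split the current inorder slice at that value into
left-subtree inorder and right-subtree inorder, then recurse.
Recursive splits:
  root=23; inorder splits into left=[1, 2, 20], right=[29]
  root=20; inorder splits into left=[1, 2], right=[]
  root=2; inorder splits into left=[1], right=[]
  root=1; inorder splits into left=[], right=[]
  root=29; inorder splits into left=[], right=[]
Reconstructed level-order: [23, 20, 29, 2, 1]


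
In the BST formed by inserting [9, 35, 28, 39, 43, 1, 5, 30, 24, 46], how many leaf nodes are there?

Tree built from: [9, 35, 28, 39, 43, 1, 5, 30, 24, 46]
Tree (level-order array): [9, 1, 35, None, 5, 28, 39, None, None, 24, 30, None, 43, None, None, None, None, None, 46]
Rule: A leaf has 0 children.
Per-node child counts:
  node 9: 2 child(ren)
  node 1: 1 child(ren)
  node 5: 0 child(ren)
  node 35: 2 child(ren)
  node 28: 2 child(ren)
  node 24: 0 child(ren)
  node 30: 0 child(ren)
  node 39: 1 child(ren)
  node 43: 1 child(ren)
  node 46: 0 child(ren)
Matching nodes: [5, 24, 30, 46]
Count of leaf nodes: 4


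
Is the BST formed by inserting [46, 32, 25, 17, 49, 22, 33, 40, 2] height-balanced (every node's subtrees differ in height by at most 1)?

Tree (level-order array): [46, 32, 49, 25, 33, None, None, 17, None, None, 40, 2, 22]
Definition: a tree is height-balanced if, at every node, |h(left) - h(right)| <= 1 (empty subtree has height -1).
Bottom-up per-node check:
  node 2: h_left=-1, h_right=-1, diff=0 [OK], height=0
  node 22: h_left=-1, h_right=-1, diff=0 [OK], height=0
  node 17: h_left=0, h_right=0, diff=0 [OK], height=1
  node 25: h_left=1, h_right=-1, diff=2 [FAIL (|1--1|=2 > 1)], height=2
  node 40: h_left=-1, h_right=-1, diff=0 [OK], height=0
  node 33: h_left=-1, h_right=0, diff=1 [OK], height=1
  node 32: h_left=2, h_right=1, diff=1 [OK], height=3
  node 49: h_left=-1, h_right=-1, diff=0 [OK], height=0
  node 46: h_left=3, h_right=0, diff=3 [FAIL (|3-0|=3 > 1)], height=4
Node 25 violates the condition: |1 - -1| = 2 > 1.
Result: Not balanced


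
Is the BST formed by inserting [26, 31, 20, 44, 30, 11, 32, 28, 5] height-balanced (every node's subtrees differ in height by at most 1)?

Tree (level-order array): [26, 20, 31, 11, None, 30, 44, 5, None, 28, None, 32]
Definition: a tree is height-balanced if, at every node, |h(left) - h(right)| <= 1 (empty subtree has height -1).
Bottom-up per-node check:
  node 5: h_left=-1, h_right=-1, diff=0 [OK], height=0
  node 11: h_left=0, h_right=-1, diff=1 [OK], height=1
  node 20: h_left=1, h_right=-1, diff=2 [FAIL (|1--1|=2 > 1)], height=2
  node 28: h_left=-1, h_right=-1, diff=0 [OK], height=0
  node 30: h_left=0, h_right=-1, diff=1 [OK], height=1
  node 32: h_left=-1, h_right=-1, diff=0 [OK], height=0
  node 44: h_left=0, h_right=-1, diff=1 [OK], height=1
  node 31: h_left=1, h_right=1, diff=0 [OK], height=2
  node 26: h_left=2, h_right=2, diff=0 [OK], height=3
Node 20 violates the condition: |1 - -1| = 2 > 1.
Result: Not balanced


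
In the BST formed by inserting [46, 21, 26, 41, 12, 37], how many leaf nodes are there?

Tree built from: [46, 21, 26, 41, 12, 37]
Tree (level-order array): [46, 21, None, 12, 26, None, None, None, 41, 37]
Rule: A leaf has 0 children.
Per-node child counts:
  node 46: 1 child(ren)
  node 21: 2 child(ren)
  node 12: 0 child(ren)
  node 26: 1 child(ren)
  node 41: 1 child(ren)
  node 37: 0 child(ren)
Matching nodes: [12, 37]
Count of leaf nodes: 2


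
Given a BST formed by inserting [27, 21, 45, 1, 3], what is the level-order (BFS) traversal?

Tree insertion order: [27, 21, 45, 1, 3]
Tree (level-order array): [27, 21, 45, 1, None, None, None, None, 3]
BFS from the root, enqueuing left then right child of each popped node:
  queue [27] -> pop 27, enqueue [21, 45], visited so far: [27]
  queue [21, 45] -> pop 21, enqueue [1], visited so far: [27, 21]
  queue [45, 1] -> pop 45, enqueue [none], visited so far: [27, 21, 45]
  queue [1] -> pop 1, enqueue [3], visited so far: [27, 21, 45, 1]
  queue [3] -> pop 3, enqueue [none], visited so far: [27, 21, 45, 1, 3]
Result: [27, 21, 45, 1, 3]


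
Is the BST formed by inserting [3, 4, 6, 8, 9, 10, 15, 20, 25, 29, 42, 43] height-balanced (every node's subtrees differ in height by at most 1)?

Tree (level-order array): [3, None, 4, None, 6, None, 8, None, 9, None, 10, None, 15, None, 20, None, 25, None, 29, None, 42, None, 43]
Definition: a tree is height-balanced if, at every node, |h(left) - h(right)| <= 1 (empty subtree has height -1).
Bottom-up per-node check:
  node 43: h_left=-1, h_right=-1, diff=0 [OK], height=0
  node 42: h_left=-1, h_right=0, diff=1 [OK], height=1
  node 29: h_left=-1, h_right=1, diff=2 [FAIL (|-1-1|=2 > 1)], height=2
  node 25: h_left=-1, h_right=2, diff=3 [FAIL (|-1-2|=3 > 1)], height=3
  node 20: h_left=-1, h_right=3, diff=4 [FAIL (|-1-3|=4 > 1)], height=4
  node 15: h_left=-1, h_right=4, diff=5 [FAIL (|-1-4|=5 > 1)], height=5
  node 10: h_left=-1, h_right=5, diff=6 [FAIL (|-1-5|=6 > 1)], height=6
  node 9: h_left=-1, h_right=6, diff=7 [FAIL (|-1-6|=7 > 1)], height=7
  node 8: h_left=-1, h_right=7, diff=8 [FAIL (|-1-7|=8 > 1)], height=8
  node 6: h_left=-1, h_right=8, diff=9 [FAIL (|-1-8|=9 > 1)], height=9
  node 4: h_left=-1, h_right=9, diff=10 [FAIL (|-1-9|=10 > 1)], height=10
  node 3: h_left=-1, h_right=10, diff=11 [FAIL (|-1-10|=11 > 1)], height=11
Node 29 violates the condition: |-1 - 1| = 2 > 1.
Result: Not balanced


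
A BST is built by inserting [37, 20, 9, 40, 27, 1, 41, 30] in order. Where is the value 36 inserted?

Starting tree (level order): [37, 20, 40, 9, 27, None, 41, 1, None, None, 30]
Insertion path: 37 -> 20 -> 27 -> 30
Result: insert 36 as right child of 30
Final tree (level order): [37, 20, 40, 9, 27, None, 41, 1, None, None, 30, None, None, None, None, None, 36]


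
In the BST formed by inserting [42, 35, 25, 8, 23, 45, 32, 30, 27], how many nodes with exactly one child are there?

Tree built from: [42, 35, 25, 8, 23, 45, 32, 30, 27]
Tree (level-order array): [42, 35, 45, 25, None, None, None, 8, 32, None, 23, 30, None, None, None, 27]
Rule: These are nodes with exactly 1 non-null child.
Per-node child counts:
  node 42: 2 child(ren)
  node 35: 1 child(ren)
  node 25: 2 child(ren)
  node 8: 1 child(ren)
  node 23: 0 child(ren)
  node 32: 1 child(ren)
  node 30: 1 child(ren)
  node 27: 0 child(ren)
  node 45: 0 child(ren)
Matching nodes: [35, 8, 32, 30]
Count of nodes with exactly one child: 4


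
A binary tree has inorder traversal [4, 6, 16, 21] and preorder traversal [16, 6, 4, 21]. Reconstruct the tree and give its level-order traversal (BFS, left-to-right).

Inorder:  [4, 6, 16, 21]
Preorder: [16, 6, 4, 21]
Algorithm: preorder visits root first, so consume preorder in order;
for each root, split the current inorder slice at that value into
left-subtree inorder and right-subtree inorder, then recurse.
Recursive splits:
  root=16; inorder splits into left=[4, 6], right=[21]
  root=6; inorder splits into left=[4], right=[]
  root=4; inorder splits into left=[], right=[]
  root=21; inorder splits into left=[], right=[]
Reconstructed level-order: [16, 6, 21, 4]


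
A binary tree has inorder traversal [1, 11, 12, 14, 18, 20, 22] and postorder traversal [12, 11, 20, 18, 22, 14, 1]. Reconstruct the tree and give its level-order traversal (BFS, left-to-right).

Inorder:   [1, 11, 12, 14, 18, 20, 22]
Postorder: [12, 11, 20, 18, 22, 14, 1]
Algorithm: postorder visits root last, so walk postorder right-to-left;
each value is the root of the current inorder slice — split it at that
value, recurse on the right subtree first, then the left.
Recursive splits:
  root=1; inorder splits into left=[], right=[11, 12, 14, 18, 20, 22]
  root=14; inorder splits into left=[11, 12], right=[18, 20, 22]
  root=22; inorder splits into left=[18, 20], right=[]
  root=18; inorder splits into left=[], right=[20]
  root=20; inorder splits into left=[], right=[]
  root=11; inorder splits into left=[], right=[12]
  root=12; inorder splits into left=[], right=[]
Reconstructed level-order: [1, 14, 11, 22, 12, 18, 20]


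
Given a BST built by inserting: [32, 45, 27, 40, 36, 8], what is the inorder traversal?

Tree insertion order: [32, 45, 27, 40, 36, 8]
Tree (level-order array): [32, 27, 45, 8, None, 40, None, None, None, 36]
Inorder traversal: [8, 27, 32, 36, 40, 45]


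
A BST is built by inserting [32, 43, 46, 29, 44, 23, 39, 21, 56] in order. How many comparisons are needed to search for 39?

Search path for 39: 32 -> 43 -> 39
Found: True
Comparisons: 3


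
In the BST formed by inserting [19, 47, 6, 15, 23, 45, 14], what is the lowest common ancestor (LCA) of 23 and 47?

Tree insertion order: [19, 47, 6, 15, 23, 45, 14]
Tree (level-order array): [19, 6, 47, None, 15, 23, None, 14, None, None, 45]
In a BST, the LCA of p=23, q=47 is the first node v on the
root-to-leaf path with p <= v <= q (go left if both < v, right if both > v).
Walk from root:
  at 19: both 23 and 47 > 19, go right
  at 47: 23 <= 47 <= 47, this is the LCA
LCA = 47


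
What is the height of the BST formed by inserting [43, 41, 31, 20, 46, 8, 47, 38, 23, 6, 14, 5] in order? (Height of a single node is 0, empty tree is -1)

Insertion order: [43, 41, 31, 20, 46, 8, 47, 38, 23, 6, 14, 5]
Tree (level-order array): [43, 41, 46, 31, None, None, 47, 20, 38, None, None, 8, 23, None, None, 6, 14, None, None, 5]
Compute height bottom-up (empty subtree = -1):
  height(5) = 1 + max(-1, -1) = 0
  height(6) = 1 + max(0, -1) = 1
  height(14) = 1 + max(-1, -1) = 0
  height(8) = 1 + max(1, 0) = 2
  height(23) = 1 + max(-1, -1) = 0
  height(20) = 1 + max(2, 0) = 3
  height(38) = 1 + max(-1, -1) = 0
  height(31) = 1 + max(3, 0) = 4
  height(41) = 1 + max(4, -1) = 5
  height(47) = 1 + max(-1, -1) = 0
  height(46) = 1 + max(-1, 0) = 1
  height(43) = 1 + max(5, 1) = 6
Height = 6


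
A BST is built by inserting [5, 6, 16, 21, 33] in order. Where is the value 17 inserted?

Starting tree (level order): [5, None, 6, None, 16, None, 21, None, 33]
Insertion path: 5 -> 6 -> 16 -> 21
Result: insert 17 as left child of 21
Final tree (level order): [5, None, 6, None, 16, None, 21, 17, 33]


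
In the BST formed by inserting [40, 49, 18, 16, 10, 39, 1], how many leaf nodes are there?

Tree built from: [40, 49, 18, 16, 10, 39, 1]
Tree (level-order array): [40, 18, 49, 16, 39, None, None, 10, None, None, None, 1]
Rule: A leaf has 0 children.
Per-node child counts:
  node 40: 2 child(ren)
  node 18: 2 child(ren)
  node 16: 1 child(ren)
  node 10: 1 child(ren)
  node 1: 0 child(ren)
  node 39: 0 child(ren)
  node 49: 0 child(ren)
Matching nodes: [1, 39, 49]
Count of leaf nodes: 3


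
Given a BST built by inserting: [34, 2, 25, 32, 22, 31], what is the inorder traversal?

Tree insertion order: [34, 2, 25, 32, 22, 31]
Tree (level-order array): [34, 2, None, None, 25, 22, 32, None, None, 31]
Inorder traversal: [2, 22, 25, 31, 32, 34]


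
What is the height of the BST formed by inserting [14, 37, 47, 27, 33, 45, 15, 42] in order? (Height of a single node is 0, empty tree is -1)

Insertion order: [14, 37, 47, 27, 33, 45, 15, 42]
Tree (level-order array): [14, None, 37, 27, 47, 15, 33, 45, None, None, None, None, None, 42]
Compute height bottom-up (empty subtree = -1):
  height(15) = 1 + max(-1, -1) = 0
  height(33) = 1 + max(-1, -1) = 0
  height(27) = 1 + max(0, 0) = 1
  height(42) = 1 + max(-1, -1) = 0
  height(45) = 1 + max(0, -1) = 1
  height(47) = 1 + max(1, -1) = 2
  height(37) = 1 + max(1, 2) = 3
  height(14) = 1 + max(-1, 3) = 4
Height = 4


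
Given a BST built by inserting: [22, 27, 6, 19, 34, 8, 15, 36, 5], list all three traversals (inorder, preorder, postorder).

Tree insertion order: [22, 27, 6, 19, 34, 8, 15, 36, 5]
Tree (level-order array): [22, 6, 27, 5, 19, None, 34, None, None, 8, None, None, 36, None, 15]
Inorder (L, root, R): [5, 6, 8, 15, 19, 22, 27, 34, 36]
Preorder (root, L, R): [22, 6, 5, 19, 8, 15, 27, 34, 36]
Postorder (L, R, root): [5, 15, 8, 19, 6, 36, 34, 27, 22]


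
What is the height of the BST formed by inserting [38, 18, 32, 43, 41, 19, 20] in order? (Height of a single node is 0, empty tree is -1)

Insertion order: [38, 18, 32, 43, 41, 19, 20]
Tree (level-order array): [38, 18, 43, None, 32, 41, None, 19, None, None, None, None, 20]
Compute height bottom-up (empty subtree = -1):
  height(20) = 1 + max(-1, -1) = 0
  height(19) = 1 + max(-1, 0) = 1
  height(32) = 1 + max(1, -1) = 2
  height(18) = 1 + max(-1, 2) = 3
  height(41) = 1 + max(-1, -1) = 0
  height(43) = 1 + max(0, -1) = 1
  height(38) = 1 + max(3, 1) = 4
Height = 4


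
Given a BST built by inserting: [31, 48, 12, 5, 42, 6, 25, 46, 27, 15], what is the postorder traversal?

Tree insertion order: [31, 48, 12, 5, 42, 6, 25, 46, 27, 15]
Tree (level-order array): [31, 12, 48, 5, 25, 42, None, None, 6, 15, 27, None, 46]
Postorder traversal: [6, 5, 15, 27, 25, 12, 46, 42, 48, 31]


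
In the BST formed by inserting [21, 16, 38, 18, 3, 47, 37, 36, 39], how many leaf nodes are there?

Tree built from: [21, 16, 38, 18, 3, 47, 37, 36, 39]
Tree (level-order array): [21, 16, 38, 3, 18, 37, 47, None, None, None, None, 36, None, 39]
Rule: A leaf has 0 children.
Per-node child counts:
  node 21: 2 child(ren)
  node 16: 2 child(ren)
  node 3: 0 child(ren)
  node 18: 0 child(ren)
  node 38: 2 child(ren)
  node 37: 1 child(ren)
  node 36: 0 child(ren)
  node 47: 1 child(ren)
  node 39: 0 child(ren)
Matching nodes: [3, 18, 36, 39]
Count of leaf nodes: 4


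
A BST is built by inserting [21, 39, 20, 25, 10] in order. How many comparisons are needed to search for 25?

Search path for 25: 21 -> 39 -> 25
Found: True
Comparisons: 3


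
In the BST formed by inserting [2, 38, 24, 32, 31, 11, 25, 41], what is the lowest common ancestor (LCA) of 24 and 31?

Tree insertion order: [2, 38, 24, 32, 31, 11, 25, 41]
Tree (level-order array): [2, None, 38, 24, 41, 11, 32, None, None, None, None, 31, None, 25]
In a BST, the LCA of p=24, q=31 is the first node v on the
root-to-leaf path with p <= v <= q (go left if both < v, right if both > v).
Walk from root:
  at 2: both 24 and 31 > 2, go right
  at 38: both 24 and 31 < 38, go left
  at 24: 24 <= 24 <= 31, this is the LCA
LCA = 24


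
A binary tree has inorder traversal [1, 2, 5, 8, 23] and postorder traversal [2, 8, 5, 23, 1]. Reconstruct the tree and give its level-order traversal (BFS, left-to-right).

Inorder:   [1, 2, 5, 8, 23]
Postorder: [2, 8, 5, 23, 1]
Algorithm: postorder visits root last, so walk postorder right-to-left;
each value is the root of the current inorder slice — split it at that
value, recurse on the right subtree first, then the left.
Recursive splits:
  root=1; inorder splits into left=[], right=[2, 5, 8, 23]
  root=23; inorder splits into left=[2, 5, 8], right=[]
  root=5; inorder splits into left=[2], right=[8]
  root=8; inorder splits into left=[], right=[]
  root=2; inorder splits into left=[], right=[]
Reconstructed level-order: [1, 23, 5, 2, 8]


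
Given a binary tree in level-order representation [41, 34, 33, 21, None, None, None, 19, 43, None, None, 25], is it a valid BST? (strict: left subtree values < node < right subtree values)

Level-order array: [41, 34, 33, 21, None, None, None, 19, 43, None, None, 25]
Validate using subtree bounds (lo, hi): at each node, require lo < value < hi,
then recurse left with hi=value and right with lo=value.
Preorder trace (stopping at first violation):
  at node 41 with bounds (-inf, +inf): OK
  at node 34 with bounds (-inf, 41): OK
  at node 21 with bounds (-inf, 34): OK
  at node 19 with bounds (-inf, 21): OK
  at node 43 with bounds (21, 34): VIOLATION
Node 43 violates its bound: not (21 < 43 < 34).
Result: Not a valid BST


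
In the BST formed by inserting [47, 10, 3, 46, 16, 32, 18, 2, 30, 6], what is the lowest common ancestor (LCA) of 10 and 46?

Tree insertion order: [47, 10, 3, 46, 16, 32, 18, 2, 30, 6]
Tree (level-order array): [47, 10, None, 3, 46, 2, 6, 16, None, None, None, None, None, None, 32, 18, None, None, 30]
In a BST, the LCA of p=10, q=46 is the first node v on the
root-to-leaf path with p <= v <= q (go left if both < v, right if both > v).
Walk from root:
  at 47: both 10 and 46 < 47, go left
  at 10: 10 <= 10 <= 46, this is the LCA
LCA = 10


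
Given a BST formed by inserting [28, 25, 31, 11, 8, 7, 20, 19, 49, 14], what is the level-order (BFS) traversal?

Tree insertion order: [28, 25, 31, 11, 8, 7, 20, 19, 49, 14]
Tree (level-order array): [28, 25, 31, 11, None, None, 49, 8, 20, None, None, 7, None, 19, None, None, None, 14]
BFS from the root, enqueuing left then right child of each popped node:
  queue [28] -> pop 28, enqueue [25, 31], visited so far: [28]
  queue [25, 31] -> pop 25, enqueue [11], visited so far: [28, 25]
  queue [31, 11] -> pop 31, enqueue [49], visited so far: [28, 25, 31]
  queue [11, 49] -> pop 11, enqueue [8, 20], visited so far: [28, 25, 31, 11]
  queue [49, 8, 20] -> pop 49, enqueue [none], visited so far: [28, 25, 31, 11, 49]
  queue [8, 20] -> pop 8, enqueue [7], visited so far: [28, 25, 31, 11, 49, 8]
  queue [20, 7] -> pop 20, enqueue [19], visited so far: [28, 25, 31, 11, 49, 8, 20]
  queue [7, 19] -> pop 7, enqueue [none], visited so far: [28, 25, 31, 11, 49, 8, 20, 7]
  queue [19] -> pop 19, enqueue [14], visited so far: [28, 25, 31, 11, 49, 8, 20, 7, 19]
  queue [14] -> pop 14, enqueue [none], visited so far: [28, 25, 31, 11, 49, 8, 20, 7, 19, 14]
Result: [28, 25, 31, 11, 49, 8, 20, 7, 19, 14]


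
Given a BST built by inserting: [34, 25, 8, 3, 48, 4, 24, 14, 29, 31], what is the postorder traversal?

Tree insertion order: [34, 25, 8, 3, 48, 4, 24, 14, 29, 31]
Tree (level-order array): [34, 25, 48, 8, 29, None, None, 3, 24, None, 31, None, 4, 14]
Postorder traversal: [4, 3, 14, 24, 8, 31, 29, 25, 48, 34]


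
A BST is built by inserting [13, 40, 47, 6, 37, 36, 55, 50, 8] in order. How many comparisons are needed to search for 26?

Search path for 26: 13 -> 40 -> 37 -> 36
Found: False
Comparisons: 4


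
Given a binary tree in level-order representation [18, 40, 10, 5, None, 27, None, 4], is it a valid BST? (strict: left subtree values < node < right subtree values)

Level-order array: [18, 40, 10, 5, None, 27, None, 4]
Validate using subtree bounds (lo, hi): at each node, require lo < value < hi,
then recurse left with hi=value and right with lo=value.
Preorder trace (stopping at first violation):
  at node 18 with bounds (-inf, +inf): OK
  at node 40 with bounds (-inf, 18): VIOLATION
Node 40 violates its bound: not (-inf < 40 < 18).
Result: Not a valid BST


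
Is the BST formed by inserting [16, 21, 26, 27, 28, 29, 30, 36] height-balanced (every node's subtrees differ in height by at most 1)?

Tree (level-order array): [16, None, 21, None, 26, None, 27, None, 28, None, 29, None, 30, None, 36]
Definition: a tree is height-balanced if, at every node, |h(left) - h(right)| <= 1 (empty subtree has height -1).
Bottom-up per-node check:
  node 36: h_left=-1, h_right=-1, diff=0 [OK], height=0
  node 30: h_left=-1, h_right=0, diff=1 [OK], height=1
  node 29: h_left=-1, h_right=1, diff=2 [FAIL (|-1-1|=2 > 1)], height=2
  node 28: h_left=-1, h_right=2, diff=3 [FAIL (|-1-2|=3 > 1)], height=3
  node 27: h_left=-1, h_right=3, diff=4 [FAIL (|-1-3|=4 > 1)], height=4
  node 26: h_left=-1, h_right=4, diff=5 [FAIL (|-1-4|=5 > 1)], height=5
  node 21: h_left=-1, h_right=5, diff=6 [FAIL (|-1-5|=6 > 1)], height=6
  node 16: h_left=-1, h_right=6, diff=7 [FAIL (|-1-6|=7 > 1)], height=7
Node 29 violates the condition: |-1 - 1| = 2 > 1.
Result: Not balanced


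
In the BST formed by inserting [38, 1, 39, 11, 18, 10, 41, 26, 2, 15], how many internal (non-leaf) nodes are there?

Tree built from: [38, 1, 39, 11, 18, 10, 41, 26, 2, 15]
Tree (level-order array): [38, 1, 39, None, 11, None, 41, 10, 18, None, None, 2, None, 15, 26]
Rule: An internal node has at least one child.
Per-node child counts:
  node 38: 2 child(ren)
  node 1: 1 child(ren)
  node 11: 2 child(ren)
  node 10: 1 child(ren)
  node 2: 0 child(ren)
  node 18: 2 child(ren)
  node 15: 0 child(ren)
  node 26: 0 child(ren)
  node 39: 1 child(ren)
  node 41: 0 child(ren)
Matching nodes: [38, 1, 11, 10, 18, 39]
Count of internal (non-leaf) nodes: 6


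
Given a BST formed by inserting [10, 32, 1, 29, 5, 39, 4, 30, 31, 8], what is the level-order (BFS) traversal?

Tree insertion order: [10, 32, 1, 29, 5, 39, 4, 30, 31, 8]
Tree (level-order array): [10, 1, 32, None, 5, 29, 39, 4, 8, None, 30, None, None, None, None, None, None, None, 31]
BFS from the root, enqueuing left then right child of each popped node:
  queue [10] -> pop 10, enqueue [1, 32], visited so far: [10]
  queue [1, 32] -> pop 1, enqueue [5], visited so far: [10, 1]
  queue [32, 5] -> pop 32, enqueue [29, 39], visited so far: [10, 1, 32]
  queue [5, 29, 39] -> pop 5, enqueue [4, 8], visited so far: [10, 1, 32, 5]
  queue [29, 39, 4, 8] -> pop 29, enqueue [30], visited so far: [10, 1, 32, 5, 29]
  queue [39, 4, 8, 30] -> pop 39, enqueue [none], visited so far: [10, 1, 32, 5, 29, 39]
  queue [4, 8, 30] -> pop 4, enqueue [none], visited so far: [10, 1, 32, 5, 29, 39, 4]
  queue [8, 30] -> pop 8, enqueue [none], visited so far: [10, 1, 32, 5, 29, 39, 4, 8]
  queue [30] -> pop 30, enqueue [31], visited so far: [10, 1, 32, 5, 29, 39, 4, 8, 30]
  queue [31] -> pop 31, enqueue [none], visited so far: [10, 1, 32, 5, 29, 39, 4, 8, 30, 31]
Result: [10, 1, 32, 5, 29, 39, 4, 8, 30, 31]


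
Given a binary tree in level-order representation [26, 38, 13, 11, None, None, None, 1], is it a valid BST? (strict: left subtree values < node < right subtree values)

Level-order array: [26, 38, 13, 11, None, None, None, 1]
Validate using subtree bounds (lo, hi): at each node, require lo < value < hi,
then recurse left with hi=value and right with lo=value.
Preorder trace (stopping at first violation):
  at node 26 with bounds (-inf, +inf): OK
  at node 38 with bounds (-inf, 26): VIOLATION
Node 38 violates its bound: not (-inf < 38 < 26).
Result: Not a valid BST


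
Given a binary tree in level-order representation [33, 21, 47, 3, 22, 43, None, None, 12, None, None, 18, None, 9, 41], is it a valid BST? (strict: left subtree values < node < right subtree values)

Level-order array: [33, 21, 47, 3, 22, 43, None, None, 12, None, None, 18, None, 9, 41]
Validate using subtree bounds (lo, hi): at each node, require lo < value < hi,
then recurse left with hi=value and right with lo=value.
Preorder trace (stopping at first violation):
  at node 33 with bounds (-inf, +inf): OK
  at node 21 with bounds (-inf, 33): OK
  at node 3 with bounds (-inf, 21): OK
  at node 12 with bounds (3, 21): OK
  at node 9 with bounds (3, 12): OK
  at node 41 with bounds (12, 21): VIOLATION
Node 41 violates its bound: not (12 < 41 < 21).
Result: Not a valid BST


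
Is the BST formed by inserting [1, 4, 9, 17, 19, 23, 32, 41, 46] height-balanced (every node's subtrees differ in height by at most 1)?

Tree (level-order array): [1, None, 4, None, 9, None, 17, None, 19, None, 23, None, 32, None, 41, None, 46]
Definition: a tree is height-balanced if, at every node, |h(left) - h(right)| <= 1 (empty subtree has height -1).
Bottom-up per-node check:
  node 46: h_left=-1, h_right=-1, diff=0 [OK], height=0
  node 41: h_left=-1, h_right=0, diff=1 [OK], height=1
  node 32: h_left=-1, h_right=1, diff=2 [FAIL (|-1-1|=2 > 1)], height=2
  node 23: h_left=-1, h_right=2, diff=3 [FAIL (|-1-2|=3 > 1)], height=3
  node 19: h_left=-1, h_right=3, diff=4 [FAIL (|-1-3|=4 > 1)], height=4
  node 17: h_left=-1, h_right=4, diff=5 [FAIL (|-1-4|=5 > 1)], height=5
  node 9: h_left=-1, h_right=5, diff=6 [FAIL (|-1-5|=6 > 1)], height=6
  node 4: h_left=-1, h_right=6, diff=7 [FAIL (|-1-6|=7 > 1)], height=7
  node 1: h_left=-1, h_right=7, diff=8 [FAIL (|-1-7|=8 > 1)], height=8
Node 32 violates the condition: |-1 - 1| = 2 > 1.
Result: Not balanced


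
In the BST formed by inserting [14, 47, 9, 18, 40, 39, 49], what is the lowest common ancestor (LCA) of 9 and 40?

Tree insertion order: [14, 47, 9, 18, 40, 39, 49]
Tree (level-order array): [14, 9, 47, None, None, 18, 49, None, 40, None, None, 39]
In a BST, the LCA of p=9, q=40 is the first node v on the
root-to-leaf path with p <= v <= q (go left if both < v, right if both > v).
Walk from root:
  at 14: 9 <= 14 <= 40, this is the LCA
LCA = 14


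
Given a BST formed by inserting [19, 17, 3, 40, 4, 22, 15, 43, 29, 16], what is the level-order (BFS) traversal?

Tree insertion order: [19, 17, 3, 40, 4, 22, 15, 43, 29, 16]
Tree (level-order array): [19, 17, 40, 3, None, 22, 43, None, 4, None, 29, None, None, None, 15, None, None, None, 16]
BFS from the root, enqueuing left then right child of each popped node:
  queue [19] -> pop 19, enqueue [17, 40], visited so far: [19]
  queue [17, 40] -> pop 17, enqueue [3], visited so far: [19, 17]
  queue [40, 3] -> pop 40, enqueue [22, 43], visited so far: [19, 17, 40]
  queue [3, 22, 43] -> pop 3, enqueue [4], visited so far: [19, 17, 40, 3]
  queue [22, 43, 4] -> pop 22, enqueue [29], visited so far: [19, 17, 40, 3, 22]
  queue [43, 4, 29] -> pop 43, enqueue [none], visited so far: [19, 17, 40, 3, 22, 43]
  queue [4, 29] -> pop 4, enqueue [15], visited so far: [19, 17, 40, 3, 22, 43, 4]
  queue [29, 15] -> pop 29, enqueue [none], visited so far: [19, 17, 40, 3, 22, 43, 4, 29]
  queue [15] -> pop 15, enqueue [16], visited so far: [19, 17, 40, 3, 22, 43, 4, 29, 15]
  queue [16] -> pop 16, enqueue [none], visited so far: [19, 17, 40, 3, 22, 43, 4, 29, 15, 16]
Result: [19, 17, 40, 3, 22, 43, 4, 29, 15, 16]


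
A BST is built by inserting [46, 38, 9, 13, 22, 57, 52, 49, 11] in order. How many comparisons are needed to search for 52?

Search path for 52: 46 -> 57 -> 52
Found: True
Comparisons: 3


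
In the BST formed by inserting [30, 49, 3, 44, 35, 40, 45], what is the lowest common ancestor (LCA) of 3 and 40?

Tree insertion order: [30, 49, 3, 44, 35, 40, 45]
Tree (level-order array): [30, 3, 49, None, None, 44, None, 35, 45, None, 40]
In a BST, the LCA of p=3, q=40 is the first node v on the
root-to-leaf path with p <= v <= q (go left if both < v, right if both > v).
Walk from root:
  at 30: 3 <= 30 <= 40, this is the LCA
LCA = 30


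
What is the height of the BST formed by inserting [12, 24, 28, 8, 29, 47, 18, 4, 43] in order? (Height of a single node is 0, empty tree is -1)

Insertion order: [12, 24, 28, 8, 29, 47, 18, 4, 43]
Tree (level-order array): [12, 8, 24, 4, None, 18, 28, None, None, None, None, None, 29, None, 47, 43]
Compute height bottom-up (empty subtree = -1):
  height(4) = 1 + max(-1, -1) = 0
  height(8) = 1 + max(0, -1) = 1
  height(18) = 1 + max(-1, -1) = 0
  height(43) = 1 + max(-1, -1) = 0
  height(47) = 1 + max(0, -1) = 1
  height(29) = 1 + max(-1, 1) = 2
  height(28) = 1 + max(-1, 2) = 3
  height(24) = 1 + max(0, 3) = 4
  height(12) = 1 + max(1, 4) = 5
Height = 5


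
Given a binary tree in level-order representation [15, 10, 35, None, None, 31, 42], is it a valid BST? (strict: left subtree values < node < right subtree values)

Level-order array: [15, 10, 35, None, None, 31, 42]
Validate using subtree bounds (lo, hi): at each node, require lo < value < hi,
then recurse left with hi=value and right with lo=value.
Preorder trace (stopping at first violation):
  at node 15 with bounds (-inf, +inf): OK
  at node 10 with bounds (-inf, 15): OK
  at node 35 with bounds (15, +inf): OK
  at node 31 with bounds (15, 35): OK
  at node 42 with bounds (35, +inf): OK
No violation found at any node.
Result: Valid BST


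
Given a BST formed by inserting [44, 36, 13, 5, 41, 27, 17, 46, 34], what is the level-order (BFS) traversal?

Tree insertion order: [44, 36, 13, 5, 41, 27, 17, 46, 34]
Tree (level-order array): [44, 36, 46, 13, 41, None, None, 5, 27, None, None, None, None, 17, 34]
BFS from the root, enqueuing left then right child of each popped node:
  queue [44] -> pop 44, enqueue [36, 46], visited so far: [44]
  queue [36, 46] -> pop 36, enqueue [13, 41], visited so far: [44, 36]
  queue [46, 13, 41] -> pop 46, enqueue [none], visited so far: [44, 36, 46]
  queue [13, 41] -> pop 13, enqueue [5, 27], visited so far: [44, 36, 46, 13]
  queue [41, 5, 27] -> pop 41, enqueue [none], visited so far: [44, 36, 46, 13, 41]
  queue [5, 27] -> pop 5, enqueue [none], visited so far: [44, 36, 46, 13, 41, 5]
  queue [27] -> pop 27, enqueue [17, 34], visited so far: [44, 36, 46, 13, 41, 5, 27]
  queue [17, 34] -> pop 17, enqueue [none], visited so far: [44, 36, 46, 13, 41, 5, 27, 17]
  queue [34] -> pop 34, enqueue [none], visited so far: [44, 36, 46, 13, 41, 5, 27, 17, 34]
Result: [44, 36, 46, 13, 41, 5, 27, 17, 34]


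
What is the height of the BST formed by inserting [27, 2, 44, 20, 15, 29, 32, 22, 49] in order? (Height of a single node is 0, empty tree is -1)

Insertion order: [27, 2, 44, 20, 15, 29, 32, 22, 49]
Tree (level-order array): [27, 2, 44, None, 20, 29, 49, 15, 22, None, 32]
Compute height bottom-up (empty subtree = -1):
  height(15) = 1 + max(-1, -1) = 0
  height(22) = 1 + max(-1, -1) = 0
  height(20) = 1 + max(0, 0) = 1
  height(2) = 1 + max(-1, 1) = 2
  height(32) = 1 + max(-1, -1) = 0
  height(29) = 1 + max(-1, 0) = 1
  height(49) = 1 + max(-1, -1) = 0
  height(44) = 1 + max(1, 0) = 2
  height(27) = 1 + max(2, 2) = 3
Height = 3
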